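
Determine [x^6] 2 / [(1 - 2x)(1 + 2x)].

128

The denominator gives the recurrence a_n = 4a_(n−2) for n ≥ 2; the numerator fixes a_0 = 2, a_1 = 0.
Iterating: 2, 0, 8, 0, 32, 0, 128, so a_6 = 128.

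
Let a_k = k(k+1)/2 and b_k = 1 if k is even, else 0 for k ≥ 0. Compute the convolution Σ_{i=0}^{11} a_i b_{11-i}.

161

This is [x^11] in the product of the two ordinary generating functions.
Σ = 0·0 + 1·1 + 3·0 + 6·1 + 10·0 + 15·1 + 21·0 + 28·1 + 36·0 + 45·1 + 55·0 + 66·1 = 161.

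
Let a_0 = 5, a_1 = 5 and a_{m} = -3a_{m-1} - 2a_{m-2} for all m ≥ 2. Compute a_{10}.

-10225

The ordinary generating function has denominator 1 + 3y + 2y^2.
Iterating the recurrence: a_0,…,a_{10} = 5, 5, -25, 65, -145, 305, -625, 1265, -2545, 5105, -10225.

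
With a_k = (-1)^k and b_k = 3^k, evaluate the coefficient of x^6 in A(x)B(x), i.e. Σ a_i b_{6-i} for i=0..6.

This is [x^6] in the product of the two ordinary generating functions.
Σ = 1·729 − 1·243 + 1·81 − 1·27 + 1·9 − 1·3 + 1·1 = 547.

547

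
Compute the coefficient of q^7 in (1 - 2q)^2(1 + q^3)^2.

-4

(1 - 2q)^2 has coefficients 1,-4,4 for degrees 0…2.
(1 + q^3)^2 has coefficients 1,0,0,2,0,0,1,0 for degrees 0…7.
[q^7] = 1·0 − 4·1 + 4·0 = -4.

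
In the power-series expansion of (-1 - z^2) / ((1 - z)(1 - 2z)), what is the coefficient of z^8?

-638

The denominator gives the recurrence a_n = 3a_(n−1) − 2a_(n−2) for n ≥ 3; the numerator fixes a_0 = -1, a_1 = -3, a_2 = -8.
Iterating: -1, -3, -8, -18, -38, -78, -158, -318, -638, so a_8 = -638.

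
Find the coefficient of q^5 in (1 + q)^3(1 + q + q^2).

(1 + q)^3 has coefficients 1,3,3,1 for degrees 0…3.
(1 + q + q^2) has coefficients 1,1,1,0,0,0 for degrees 0…5.
[q^5] = 1·0 + 3·0 + 3·0 + 1·1 = 1.

1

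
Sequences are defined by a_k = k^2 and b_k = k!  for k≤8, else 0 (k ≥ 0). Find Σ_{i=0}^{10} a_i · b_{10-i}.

222627

Write out a_i and b_{10-i} for i = 0,…,10 and sum the products.
Σ = 0·0 + 1·0 + 4·40320 + 9·5040 + 16·720 + 25·120 + 36·24 + 49·6 + 64·2 + 81·1 + 100·1 = 222627.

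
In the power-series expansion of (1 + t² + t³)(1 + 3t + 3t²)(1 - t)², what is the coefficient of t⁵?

(1 + t² + t³) has coefficients 1,0,1,1 for degrees 0…3.
(1 + 3t + 3t²) has coefficients 1,3,3,0,0,0 for degrees 0…5.
Finally multiplying by (1 - t)², the product of all factors after the first has coefficients 1,1,-2,-3,3,0 for degrees 0…5.
[t⁵] = 1·0 + 1·(-3) + 1·(-2) = -5.

-5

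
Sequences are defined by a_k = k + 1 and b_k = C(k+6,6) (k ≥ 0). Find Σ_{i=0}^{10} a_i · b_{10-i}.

Write out a_i and b_{10-i} for i = 0,…,10 and sum the products.
Σ = 1·8008 + 2·5005 + 3·3003 + 4·1716 + 5·924 + 6·462 + 7·210 + 8·84 + 9·28 + 10·7 + 11·1 = 43758.

43758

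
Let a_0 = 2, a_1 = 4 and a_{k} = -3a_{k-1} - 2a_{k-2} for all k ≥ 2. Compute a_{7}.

The ordinary generating function has denominator 1 + 3y + 2y^2.
Iterating the recurrence: a_0,…,a_{7} = 2, 4, -16, 40, -88, 184, -376, 760.

760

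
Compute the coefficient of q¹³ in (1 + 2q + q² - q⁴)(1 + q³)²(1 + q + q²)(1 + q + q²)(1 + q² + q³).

1

(1 + 2q + q² - q⁴) has coefficients 1,2,1,0,-1 for degrees 0…4.
(1 + q³)² has coefficients 1,0,0,2,0,0,1,0,0,0,0,0,0,0 for degrees 0…13.
Multiplying by (1 + q + q²) gives running coefficients 1,1,1,2,2,2,1,1,1,0,0,0,0,0 for degrees 0…13.
Multiplying by (1 + q + q²) gives running coefficients 1,2,3,4,5,6,5,4,3,2,1,0,0,0 for degrees 0…13.
Finally multiplying by (1 + q² + q³), the product of all factors after the first has coefficients 1,2,4,7,10,13,14,15,14,11,8,5,3,1 for degrees 0…13.
[q¹³] = 1·1 + 2·3 + 1·5 − 1·11 = 1.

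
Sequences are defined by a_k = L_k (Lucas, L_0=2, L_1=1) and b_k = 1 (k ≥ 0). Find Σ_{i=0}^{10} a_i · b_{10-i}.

This is [x^10] in the product of the two ordinary generating functions.
Σ = 2·1 + 1·1 + 3·1 + 4·1 + 7·1 + 11·1 + 18·1 + 29·1 + 47·1 + 76·1 + 123·1 = 321.

321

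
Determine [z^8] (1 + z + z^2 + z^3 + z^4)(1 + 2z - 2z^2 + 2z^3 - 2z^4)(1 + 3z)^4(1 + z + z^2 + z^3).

1280

(1 + z + z^2 + z^3 + z^4) has coefficients 1,1,1,1,1 for degrees 0…4.
(1 + 2z - 2z^2 + 2z^3 - 2z^4) has coefficients 1,2,-2,2,-2,0,0,0,0 for degrees 0…8.
Multiplying by (1 + 3z)^4 gives running coefficients 1,14,76,194,211,30,-54,-54,-162 for degrees 0…8.
Finally multiplying by (1 + z + z^2 + z^3), the product of all factors after the first has coefficients 1,15,91,285,495,511,381,133,-240 for degrees 0…8.
[z^8] = 1·(-240) + 1·133 + 1·381 + 1·511 + 1·495 = 1280.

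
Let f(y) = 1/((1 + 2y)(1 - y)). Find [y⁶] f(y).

Partial fractions give a closed form: a_n = (2/3)·(-2)^n + (1/3)·1^n.
At n = 6: a_6 = 43.

43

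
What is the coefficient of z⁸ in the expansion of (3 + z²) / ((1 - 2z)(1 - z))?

1660

The denominator gives the recurrence a_n = 3a_(n−1) − 2a_(n−2) for n ≥ 3; the numerator fixes a_0 = 3, a_1 = 9, a_2 = 22.
Iterating: 3, 9, 22, 48, 100, 204, 412, 828, 1660, so a_8 = 1660.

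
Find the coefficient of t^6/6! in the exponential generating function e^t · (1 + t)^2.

The EGF product rule gives c_6 = Σ_{k_1+k_2=6} C(6; k_1,k_2) · ∏ g_i(k_i), where e^t gives (1)^k; (1+t)^2 gives the falling factorial (2)_k.
g_1(k) for k = 0…6: 1, 1, 1, 1, 1, 1, 1.
g_2(k) for k = 0…6: 1, 2, 2, 0, 0, 0, 0.
c_6 = Σ_k C(6,k)·g_1(k)·g_2(6−k) = 15·1·2 + 6·1·2 + 1·1·1 = 30 + 12 + 1 = 43.

43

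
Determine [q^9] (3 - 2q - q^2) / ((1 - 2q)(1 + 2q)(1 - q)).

Partial fractions give a closed form: a_n = (7/4)·2^n + (5/4)·(-2)^n.
At n = 9: a_9 = 256.

256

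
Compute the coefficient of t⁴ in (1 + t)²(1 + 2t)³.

28

(1 + t)² has coefficients 1,2,1 for degrees 0…2.
(1 + 2t)³ has coefficients 1,6,12,8,0 for degrees 0…4.
[t⁴] = 1·0 + 2·8 + 1·12 = 28.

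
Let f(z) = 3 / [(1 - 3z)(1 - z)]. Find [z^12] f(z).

The denominator gives the recurrence a_n = 4a_(n−1) − 3a_(n−2) for n ≥ 2; the numerator fixes a_0 = 3, a_1 = 12.
Iterating: 3, 12, 39, 120, 363, 1092, 3279, 9840, 29523, 88572, 265719, 797160, 2391483, so a_12 = 2391483.

2391483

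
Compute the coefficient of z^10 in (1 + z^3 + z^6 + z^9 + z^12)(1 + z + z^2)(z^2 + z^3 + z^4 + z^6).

(1 + z^3 + z^6 + z^9 + z^12) has coefficients 1,0,0,1,0,0,1,0,0,1,0 for degrees 0…10.
(1 + z + z^2) has coefficients 1,1,1,0,0,0,0,0,0,0,0 for degrees 0…10.
Finally multiplying by (z^2 + z^3 + z^4 + z^6), the product of all factors after the first has coefficients 0,0,1,2,3,2,2,1,1,0,0 for degrees 0…10.
[z^10] = 1·0 + 1·1 + 1·3 + 1·0 = 4.

4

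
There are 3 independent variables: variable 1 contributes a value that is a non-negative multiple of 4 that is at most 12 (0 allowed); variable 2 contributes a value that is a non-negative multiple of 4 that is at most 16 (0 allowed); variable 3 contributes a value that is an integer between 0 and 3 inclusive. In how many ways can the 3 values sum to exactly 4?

2

The generating function for the choices is (1 + z^4 + z^8 + z^12)·(1 + z^4 + z^8 + z^12 + z^16)·(1 + z + z^2 + z^3); the count is [z^4].
(1 + z^4 + z^8 + z^12) has coefficients 1,0,0,0,1 for degrees 0…4.
(1 + z^4 + z^8 + z^12 + z^16) has coefficients 1,0,0,0,1 for degrees 0…4.
Finally multiplying by (1 + z + z^2 + z^3), the product of all factors after the first has coefficients 1,1,1,1,1 for degrees 0…4.
[z^4] = 1·1 + 1·1 = 2.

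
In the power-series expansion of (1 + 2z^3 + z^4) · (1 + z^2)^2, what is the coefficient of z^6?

2

(1 + 2z^3 + z^4) has coefficients 1,0,0,2,1 for degrees 0…4.
(1 + z^2)^2 has coefficients 1,0,2,0,1,0,0 for degrees 0…6.
[z^6] = 1·0 + 2·0 + 1·2 = 2.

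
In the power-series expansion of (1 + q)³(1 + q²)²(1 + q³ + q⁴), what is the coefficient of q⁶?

15

(1 + q)³ has coefficients 1,3,3,1 for degrees 0…3.
(1 + q²)² has coefficients 1,0,2,0,1,0,0 for degrees 0…6.
Finally multiplying by (1 + q³ + q⁴), the product of all factors after the first has coefficients 1,0,2,1,2,2,2 for degrees 0…6.
[q⁶] = 1·2 + 3·2 + 3·2 + 1·1 = 15.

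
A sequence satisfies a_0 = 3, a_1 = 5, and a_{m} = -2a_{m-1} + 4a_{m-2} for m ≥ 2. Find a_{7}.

The ordinary generating function has denominator 1 + 2y - 4y^2.
Iterating the recurrence: a_0,…,a_{7} = 3, 5, 2, 16, -24, 112, -320, 1088.

1088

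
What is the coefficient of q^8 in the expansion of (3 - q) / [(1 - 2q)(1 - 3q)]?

Partial fractions give a closed form: a_n = (-5)·2^n + (8)·3^n.
At n = 8: a_8 = 51208.

51208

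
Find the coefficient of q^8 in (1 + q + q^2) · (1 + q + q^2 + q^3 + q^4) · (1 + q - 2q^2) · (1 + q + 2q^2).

-11

(1 + q + q^2) has coefficients 1,1,1 for degrees 0…2.
(1 + q + q^2 + q^3 + q^4) has coefficients 1,1,1,1,1,0,0,0,0 for degrees 0…8.
Multiplying by (1 + q - 2q^2) gives running coefficients 1,2,0,0,0,-1,-2,0,0 for degrees 0…8.
Finally multiplying by (1 + q + 2q^2), the product of all factors after the first has coefficients 1,3,4,4,0,-1,-3,-4,-4 for degrees 0…8.
[q^8] = 1·(-4) + 1·(-4) + 1·(-3) = -11.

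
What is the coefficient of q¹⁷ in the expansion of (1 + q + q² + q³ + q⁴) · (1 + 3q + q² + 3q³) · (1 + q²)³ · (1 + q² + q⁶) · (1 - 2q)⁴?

(1 + q + q² + q³ + q⁴) has coefficients 1,1,1,1,1 for degrees 0…4.
(1 + 3q + q² + 3q³) has coefficients 1,3,1,3,0,0,0,0,0,0,0,0,0,0,0,0,0,0 for degrees 0…17.
Multiplying by (1 + q²)³ gives running coefficients 1,3,4,12,6,18,4,12,1,3,0,0,0,0,0,0,0,0 for degrees 0…17.
Multiplying by (1 + q² + q⁶) gives running coefficients 1,3,5,15,10,30,11,33,9,27,7,21,4,12,1,3,0,0 for degrees 0…17.
Finally multiplying by (1 - 2q)⁴, the product of all factors after the first has coefficients 1,-5,5,15,-70,198,-389,585,-791,875,-873,853,-716,692,-559,491,-320,232 for degrees 0…17.
[q¹⁷] = 1·232 + 1·(-320) + 1·491 + 1·(-559) + 1·692 = 536.

536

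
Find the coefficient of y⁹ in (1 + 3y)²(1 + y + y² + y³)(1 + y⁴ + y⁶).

(1 + 3y)² has coefficients 1,6,9 for degrees 0…2.
(1 + y + y² + y³) has coefficients 1,1,1,1,0,0,0,0,0,0 for degrees 0…9.
Finally multiplying by (1 + y⁴ + y⁶), the product of all factors after the first has coefficients 1,1,1,1,1,1,2,2,1,1 for degrees 0…9.
[y⁹] = 1·1 + 6·1 + 9·2 = 25.

25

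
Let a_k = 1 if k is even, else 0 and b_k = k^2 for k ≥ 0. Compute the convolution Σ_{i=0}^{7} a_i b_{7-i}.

The convolution is the t^7 coefficient of A(t)B(t).
Σ = 1·49 + 0·36 + 1·25 + 0·16 + 1·9 + 0·4 + 1·1 + 0·0 = 84.

84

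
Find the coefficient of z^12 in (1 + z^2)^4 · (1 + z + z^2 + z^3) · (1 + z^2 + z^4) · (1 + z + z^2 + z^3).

63

(1 + z^2)^4 has coefficients 1,0,4,0,6,0,4,0,1 for degrees 0…8.
(1 + z + z^2 + z^3) has coefficients 1,1,1,1,0,0,0,0,0,0,0,0,0 for degrees 0…12.
Multiplying by (1 + z^2 + z^4) gives running coefficients 1,1,2,2,2,2,1,1,0,0,0,0,0 for degrees 0…12.
Finally multiplying by (1 + z + z^2 + z^3), the product of all factors after the first has coefficients 1,2,4,6,7,8,7,6,4,2,1,0,0 for degrees 0…12.
[z^12] = 1·0 + 4·1 + 6·4 + 4·7 + 1·7 = 63.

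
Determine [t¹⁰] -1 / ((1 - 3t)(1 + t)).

-44287

Partial fractions give a closed form: a_n = (-3/4)·3^n + (-1/4)·(-1)^n.
At n = 10: a_10 = -44287.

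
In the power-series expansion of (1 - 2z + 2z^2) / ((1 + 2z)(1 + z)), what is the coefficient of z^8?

1275

The denominator gives the recurrence a_n = −3a_(n−1) − 2a_(n−2) for n ≥ 3; the numerator fixes a_0 = 1, a_1 = -5, a_2 = 15.
Iterating: 1, -5, 15, -35, 75, -155, 315, -635, 1275, so a_8 = 1275.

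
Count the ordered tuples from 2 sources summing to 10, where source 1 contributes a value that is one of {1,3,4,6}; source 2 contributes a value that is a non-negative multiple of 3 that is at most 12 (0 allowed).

The generating function for the choices is (x + x³ + x⁴ + x⁶)·(1 + x³ + x⁶ + x⁹ + x¹²); the count is [x¹⁰].
(x + x³ + x⁴ + x⁶) has coefficients 0,1,0,1,1,0,1 for degrees 0…6.
(1 + x³ + x⁶ + x⁹ + x¹²) has coefficients 1,0,0,1,0,0,1,0,0,1,0 for degrees 0…10.
[x¹⁰] = 1·1 + 1·0 + 1·1 + 1·0 = 2.

2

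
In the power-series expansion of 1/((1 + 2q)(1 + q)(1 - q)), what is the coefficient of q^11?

Partial fractions give a closed form: a_n = (4/3)·(-2)^n + (-1/2)·(-1)^n + (1/6)·1^n.
At n = 11: a_11 = -2730.

-2730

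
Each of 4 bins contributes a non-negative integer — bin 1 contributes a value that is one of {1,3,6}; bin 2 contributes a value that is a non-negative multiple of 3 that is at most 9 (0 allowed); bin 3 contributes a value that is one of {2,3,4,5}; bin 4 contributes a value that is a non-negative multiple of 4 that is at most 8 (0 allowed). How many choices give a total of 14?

The generating function for the choices is (x + x³ + x⁶)·(1 + x³ + x⁶ + x⁹)·(x² + x³ + x⁴ + x⁵)·(1 + x⁴ + x⁸); the count is [x¹⁴].
(x + x³ + x⁶) has coefficients 0,1,0,1,0,0,1 for degrees 0…6.
(1 + x³ + x⁶ + x⁹) has coefficients 1,0,0,1,0,0,1,0,0,1,0,0,0,0,0 for degrees 0…14.
Multiplying by (x² + x³ + x⁴ + x⁵) gives running coefficients 0,0,1,1,1,2,1,1,2,1,1,2,1,1,1 for degrees 0…14.
Finally multiplying by (1 + x⁴ + x⁸), the product of all factors after the first has coefficients 0,0,1,1,1,2,2,2,3,3,3,4,4,4,3 for degrees 0…14.
[x¹⁴] = 1·4 + 1·4 + 1·3 = 11.

11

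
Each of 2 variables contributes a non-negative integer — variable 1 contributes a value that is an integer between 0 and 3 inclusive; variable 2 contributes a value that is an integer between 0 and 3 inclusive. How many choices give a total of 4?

3

The generating function for the choices is (1 + x + x² + x³)·(1 + x + x² + x³); the count is [x⁴].
(1 + x + x² + x³) has coefficients 1,1,1,1 for degrees 0…3.
(1 + x + x² + x³) has coefficients 1,1,1,1,0 for degrees 0…4.
[x⁴] = 1·0 + 1·1 + 1·1 + 1·1 = 3.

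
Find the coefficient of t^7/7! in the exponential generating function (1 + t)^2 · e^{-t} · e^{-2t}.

The EGF product rule gives c_7 = Σ_{k_1+k_2+k_3=7} C(7; k_1,k_2,k_3) · ∏ g_i(k_i), where (1+t)^2 gives the falling factorial (2)_k; e^{-t} gives (-1)^k; e^{-2t} gives (-2)^k.
g_1(k) for k = 0…7: 1, 2, 2, 0, 0, 0, 0, 0.
g_2(k) for k = 0…7: 1, -1, 1, -1, 1, -1, 1, -1.
g_3(k) for k = 0…7: 1, -2, 4, -8, 16, -32, 64, -128.
First combine the last two factors: h(k) = Σ_j C(k,j)·g_2(j)·g_3(k−j) for k = 0…7: 1, -3, 9, -27, 81, -243, 729, -2187.
c_7 = Σ_k C(7,k)·g_1(k)·h(7−k) = 1·1·(-2187) + 7·2·729 + 21·2·(-243) = −2187 + 10206 − 10206 = -2187.

-2187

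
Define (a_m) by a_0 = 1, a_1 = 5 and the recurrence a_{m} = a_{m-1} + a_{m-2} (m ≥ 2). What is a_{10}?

309

The ordinary generating function has denominator 1 - z - z^2.
Iterating the recurrence: a_0,…,a_{10} = 1, 5, 6, 11, 17, 28, 45, 73, 118, 191, 309.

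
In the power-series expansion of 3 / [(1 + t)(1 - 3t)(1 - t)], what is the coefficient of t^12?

1793613

The denominator gives the recurrence a_n = 3a_(n−1) + a_(n−2) − 3a_(n−3) for n ≥ 3; the numerator fixes a_0 = 3, a_1 = 9, a_2 = 30.
Iterating: 3, 9, 30, 90, 273, 819, 2460, 7380, 22143, 66429, 199290, 597870, 1793613, so a_12 = 1793613.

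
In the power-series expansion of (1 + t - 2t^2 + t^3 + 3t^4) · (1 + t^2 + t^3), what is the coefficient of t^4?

(1 + t - 2t^2 + t^3 + 3t^4) has coefficients 1,1,-2,1,3 for degrees 0…4.
(1 + t^2 + t^3) has coefficients 1,0,1,1,0 for degrees 0…4.
[t^4] = 1·0 + 1·1 − 2·1 + 1·0 + 3·1 = 2.

2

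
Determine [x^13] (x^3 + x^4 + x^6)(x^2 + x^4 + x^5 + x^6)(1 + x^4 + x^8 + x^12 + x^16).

(x^3 + x^4 + x^6) has coefficients 0,0,0,1,1,0,1 for degrees 0…6.
(x^2 + x^4 + x^5 + x^6) has coefficients 0,0,1,0,1,1,1,0,0,0,0,0,0,0 for degrees 0…13.
Finally multiplying by (1 + x^4 + x^8 + x^12 + x^16), the product of all factors after the first has coefficients 0,0,1,0,1,1,2,0,1,1,2,0,1,1 for degrees 0…13.
[x^13] = 1·2 + 1·1 + 1·0 = 3.

3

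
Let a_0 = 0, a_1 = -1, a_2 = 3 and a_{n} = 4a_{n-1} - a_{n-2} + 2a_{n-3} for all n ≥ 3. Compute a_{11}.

The ordinary generating function has denominator 1 - 4x + x^2 - 2x^3.
Iterating the recurrence: a_0,…,a_{11} = 0, -1, 3, 13, 47, 181, 703, 2725, 10559, 40917, 158559, 614437.

614437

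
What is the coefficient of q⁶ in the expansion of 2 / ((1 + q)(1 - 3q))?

1094

The denominator gives the recurrence a_n = 2a_(n−1) + 3a_(n−2) for n ≥ 2; the numerator fixes a_0 = 2, a_1 = 4.
Iterating: 2, 4, 14, 40, 122, 364, 1094, so a_6 = 1094.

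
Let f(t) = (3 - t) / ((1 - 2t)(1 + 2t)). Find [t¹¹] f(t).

-1024

Partial fractions give a closed form: a_n = (5/4)·2^n + (7/4)·(-2)^n.
At n = 11: a_11 = -1024.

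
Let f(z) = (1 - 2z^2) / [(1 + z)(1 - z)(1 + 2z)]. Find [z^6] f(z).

43

Partial fractions give a closed form: a_n = (1/2)·(-1)^n + (-1/6)·1^n + (2/3)·(-2)^n.
At n = 6: a_6 = 43.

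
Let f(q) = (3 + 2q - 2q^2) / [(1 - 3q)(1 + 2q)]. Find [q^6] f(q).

1545

The denominator gives the recurrence a_n = a_(n−1) + 6a_(n−2) for n ≥ 3; the numerator fixes a_0 = 3, a_1 = 5, a_2 = 21.
Iterating: 3, 5, 21, 51, 177, 483, 1545, so a_6 = 1545.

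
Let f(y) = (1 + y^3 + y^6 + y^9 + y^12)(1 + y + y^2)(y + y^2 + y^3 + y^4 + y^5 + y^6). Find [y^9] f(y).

(1 + y^3 + y^6 + y^9 + y^12) has coefficients 1,0,0,1,0,0,1,0,0,1 for degrees 0…9.
(1 + y + y^2) has coefficients 1,1,1,0,0,0,0,0,0,0 for degrees 0…9.
Finally multiplying by (y + y^2 + y^3 + y^4 + y^5 + y^6), the product of all factors after the first has coefficients 0,1,2,3,3,3,3,2,1,0 for degrees 0…9.
[y^9] = 1·0 + 1·3 + 1·3 + 1·0 = 6.

6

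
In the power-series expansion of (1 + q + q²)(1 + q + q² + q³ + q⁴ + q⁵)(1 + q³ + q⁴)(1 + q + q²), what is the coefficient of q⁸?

21

(1 + q + q²) has coefficients 1,1,1 for degrees 0…2.
(1 + q + q² + q³ + q⁴ + q⁵) has coefficients 1,1,1,1,1,1,0,0,0 for degrees 0…8.
Multiplying by (1 + q³ + q⁴) gives running coefficients 1,1,1,2,3,3,2,2,2 for degrees 0…8.
Finally multiplying by (1 + q + q²), the product of all factors after the first has coefficients 1,2,3,4,6,8,8,7,6 for degrees 0…8.
[q⁸] = 1·6 + 1·7 + 1·8 = 21.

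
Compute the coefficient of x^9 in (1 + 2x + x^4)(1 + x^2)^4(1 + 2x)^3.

(1 + 2x + x^4) has coefficients 1,2,0,0,1 for degrees 0…4.
(1 + x^2)^4 has coefficients 1,0,4,0,6,0,4,0,1,0 for degrees 0…9.
Finally multiplying by (1 + 2x)^3, the product of all factors after the first has coefficients 1,6,16,32,54,68,76,72,49,38 for degrees 0…9.
[x^9] = 1·38 + 2·49 + 1·68 = 204.

204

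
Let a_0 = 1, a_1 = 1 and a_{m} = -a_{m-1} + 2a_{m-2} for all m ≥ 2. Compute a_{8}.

The ordinary generating function has denominator 1 + x - 2x^2.
Iterating the recurrence: a_0,…,a_{8} = 1, 1, 1, 1, 1, 1, 1, 1, 1.

1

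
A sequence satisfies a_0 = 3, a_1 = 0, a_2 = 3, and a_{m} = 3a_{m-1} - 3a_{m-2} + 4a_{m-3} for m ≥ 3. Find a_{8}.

The ordinary generating function has denominator 1 - 3q + 3q^2 - 4q^3.
Iterating the recurrence: a_0,…,a_{8} = 3, 0, 3, 21, 54, 111, 255, 648, 1623.

1623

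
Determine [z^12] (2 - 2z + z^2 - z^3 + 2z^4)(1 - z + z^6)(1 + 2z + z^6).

2

(2 - 2z + z^2 - z^3 + 2z^4) has coefficients 2,-2,1,-1,2 for degrees 0…4.
(1 - z + z^6) has coefficients 1,-1,0,0,0,0,1,0,0,0,0,0,0 for degrees 0…12.
Finally multiplying by (1 + 2z + z^6), the product of all factors after the first has coefficients 1,1,-2,0,0,0,2,1,0,0,0,0,1 for degrees 0…12.
[z^12] = 2·1 − 2·0 + 1·0 − 1·0 + 2·0 = 2.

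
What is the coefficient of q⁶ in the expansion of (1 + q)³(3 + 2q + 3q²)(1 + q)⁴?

(1 + q)³ has coefficients 1,3,3,1 for degrees 0…3.
(3 + 2q + 3q²) has coefficients 3,2,3,0,0,0,0 for degrees 0…6.
Finally multiplying by (1 + q)⁴, the product of all factors after the first has coefficients 3,14,29,36,29,14,3 for degrees 0…6.
[q⁶] = 1·3 + 3·14 + 3·29 + 1·36 = 168.

168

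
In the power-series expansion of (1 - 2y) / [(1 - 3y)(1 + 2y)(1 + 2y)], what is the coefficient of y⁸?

The denominator gives the recurrence a_n = −a_(n−1) + 8a_(n−2) + 12a_(n−3) for n ≥ 3; the numerator fixes a_0 = 1, a_1 = -3, a_2 = 11.
Iterating: 1, -3, 11, -23, 75, -127, 451, -567, 2651, so a_8 = 2651.

2651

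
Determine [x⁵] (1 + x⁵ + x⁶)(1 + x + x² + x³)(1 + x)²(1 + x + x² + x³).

(1 + x⁵ + x⁶) has coefficients 1,0,0,0,0,1 for degrees 0…5.
(1 + x + x² + x³) has coefficients 1,1,1,1,0,0 for degrees 0…5.
Multiplying by (1 + x)² gives running coefficients 1,3,4,4,3,1 for degrees 0…5.
Finally multiplying by (1 + x + x² + x³), the product of all factors after the first has coefficients 1,4,8,12,14,12 for degrees 0…5.
[x⁵] = 1·12 + 1·1 = 13.

13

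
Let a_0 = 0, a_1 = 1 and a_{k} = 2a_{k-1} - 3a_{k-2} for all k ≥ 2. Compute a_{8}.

The ordinary generating function has denominator 1 - 2t + 3t^2.
Iterating the recurrence: a_0,…,a_{8} = 0, 1, 2, 1, -4, -11, -10, 13, 56.

56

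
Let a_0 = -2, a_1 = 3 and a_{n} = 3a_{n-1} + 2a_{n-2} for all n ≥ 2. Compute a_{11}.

The ordinary generating function has denominator 1 - 3x - 2x^2.
Iterating the recurrence: a_0,…,a_{11} = -2, 3, 5, 21, 73, 261, 929, 3309, 11785, 41973, 149489, 532413.

532413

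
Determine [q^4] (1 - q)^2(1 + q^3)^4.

-8

(1 - q)^2 has coefficients 1,-2,1 for degrees 0…2.
(1 + q^3)^4 has coefficients 1,0,0,4,0 for degrees 0…4.
[q^4] = 1·0 − 2·4 + 1·0 = -8.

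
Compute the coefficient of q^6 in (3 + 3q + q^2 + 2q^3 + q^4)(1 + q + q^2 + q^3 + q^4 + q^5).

7

(3 + 3q + q^2 + 2q^3 + q^4) has coefficients 3,3,1,2,1 for degrees 0…4.
(1 + q + q^2 + q^3 + q^4 + q^5) has coefficients 1,1,1,1,1,1,0 for degrees 0…6.
[q^6] = 3·0 + 3·1 + 1·1 + 2·1 + 1·1 = 7.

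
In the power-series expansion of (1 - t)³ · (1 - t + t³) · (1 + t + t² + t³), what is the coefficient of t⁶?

(1 - t)³ has coefficients 1,-3,3,-1 for degrees 0…3.
(1 - t + t³) has coefficients 1,-1,0,1,0,0,0 for degrees 0…6.
Finally multiplying by (1 + t + t² + t³), the product of all factors after the first has coefficients 1,0,0,1,0,1,1 for degrees 0…6.
[t⁶] = 1·1 − 3·1 + 3·0 − 1·1 = -3.

-3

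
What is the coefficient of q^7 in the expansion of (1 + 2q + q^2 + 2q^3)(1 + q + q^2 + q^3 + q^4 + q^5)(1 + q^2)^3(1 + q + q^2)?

(1 + 2q + q^2 + 2q^3) has coefficients 1,2,1,2 for degrees 0…3.
(1 + q + q^2 + q^3 + q^4 + q^5) has coefficients 1,1,1,1,1,1,0,0 for degrees 0…7.
Multiplying by (1 + q^2)^3 gives running coefficients 1,1,4,4,7,7,7,7 for degrees 0…7.
Finally multiplying by (1 + q + q^2), the product of all factors after the first has coefficients 1,2,6,9,15,18,21,21 for degrees 0…7.
[q^7] = 1·21 + 2·21 + 1·18 + 2·15 = 111.

111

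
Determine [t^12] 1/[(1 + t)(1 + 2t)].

Partial fractions give a closed form: a_n = (-1)·(-1)^n + (2)·(-2)^n.
At n = 12: a_12 = 8191.

8191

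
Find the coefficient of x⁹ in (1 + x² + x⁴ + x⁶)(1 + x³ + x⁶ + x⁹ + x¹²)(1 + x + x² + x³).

(1 + x² + x⁴ + x⁶) has coefficients 1,0,1,0,1,0,1 for degrees 0…6.
(1 + x³ + x⁶ + x⁹ + x¹²) has coefficients 1,0,0,1,0,0,1,0,0,1 for degrees 0…9.
Finally multiplying by (1 + x + x² + x³), the product of all factors after the first has coefficients 1,1,1,2,1,1,2,1,1,2 for degrees 0…9.
[x⁹] = 1·2 + 1·1 + 1·1 + 1·2 = 6.

6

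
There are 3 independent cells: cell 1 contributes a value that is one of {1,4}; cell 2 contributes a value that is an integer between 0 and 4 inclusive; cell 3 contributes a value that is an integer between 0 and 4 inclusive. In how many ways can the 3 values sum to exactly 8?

The generating function for the choices is (y + y⁴)·(1 + y + y² + y³ + y⁴)·(1 + y + y² + y³ + y⁴); the count is [y⁸].
(y + y⁴) has coefficients 0,1,0,0,1 for degrees 0…4.
(1 + y + y² + y³ + y⁴) has coefficients 1,1,1,1,1,0,0,0,0 for degrees 0…8.
Finally multiplying by (1 + y + y² + y³ + y⁴), the product of all factors after the first has coefficients 1,2,3,4,5,4,3,2,1 for degrees 0…8.
[y⁸] = 1·2 + 1·5 = 7.

7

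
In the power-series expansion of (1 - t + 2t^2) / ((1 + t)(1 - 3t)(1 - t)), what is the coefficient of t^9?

Partial fractions give a closed form: a_n = (1/2)·(-1)^n + (1)·3^n + (-1/2)·1^n.
At n = 9: a_9 = 19682.

19682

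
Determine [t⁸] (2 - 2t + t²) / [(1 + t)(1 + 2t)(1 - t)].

1107

Partial fractions give a closed form: a_n = (-5/2)·(-1)^n + (13/3)·(-2)^n + (1/6)·1^n.
At n = 8: a_8 = 1107.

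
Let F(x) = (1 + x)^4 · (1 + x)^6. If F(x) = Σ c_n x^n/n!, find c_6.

151200

The EGF product rule gives c_6 = Σ_{k_1+k_2=6} C(6; k_1,k_2) · ∏ g_i(k_i), where (1+x)^4 gives the falling factorial (4)_k; (1+x)^6 gives the falling factorial (6)_k.
g_1(k) for k = 0…6: 1, 4, 12, 24, 24, 0, 0.
g_2(k) for k = 0…6: 1, 6, 30, 120, 360, 720, 720.
c_6 = Σ_k C(6,k)·g_1(k)·g_2(6−k) = 1·1·720 + 6·4·720 + 15·12·360 + 20·24·120 + 15·24·30 = 720 + 17280 + 64800 + 57600 + 10800 = 151200.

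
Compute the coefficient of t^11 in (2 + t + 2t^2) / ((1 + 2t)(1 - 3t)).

269987

The denominator gives the recurrence a_n = a_(n−1) + 6a_(n−2) for n ≥ 3; the numerator fixes a_0 = 2, a_1 = 3, a_2 = 17.
Iterating: 2, 3, 17, 35, 137, 347, 1169, 3251, 10265, 29771, 91361, 269987, so a_11 = 269987.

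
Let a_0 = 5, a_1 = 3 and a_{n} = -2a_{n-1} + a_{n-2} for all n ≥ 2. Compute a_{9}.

The ordinary generating function has denominator 1 + 2y - y^2.
Iterating the recurrence: a_0,…,a_{9} = 5, 3, -1, 5, -11, 27, -65, 157, -379, 915.

915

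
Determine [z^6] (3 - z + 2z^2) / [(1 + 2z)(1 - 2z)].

224

The denominator gives the recurrence a_n = 4a_(n−2) for n ≥ 3; the numerator fixes a_0 = 3, a_1 = -1, a_2 = 14.
Iterating: 3, -1, 14, -4, 56, -16, 224, so a_6 = 224.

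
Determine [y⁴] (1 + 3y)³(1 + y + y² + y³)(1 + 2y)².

(1 + 3y)³ has coefficients 1,9,27,27 for degrees 0…3.
(1 + y + y² + y³) has coefficients 1,1,1,1,0 for degrees 0…4.
Finally multiplying by (1 + 2y)², the product of all factors after the first has coefficients 1,5,9,9,8 for degrees 0…4.
[y⁴] = 1·8 + 9·9 + 27·9 + 27·5 = 467.

467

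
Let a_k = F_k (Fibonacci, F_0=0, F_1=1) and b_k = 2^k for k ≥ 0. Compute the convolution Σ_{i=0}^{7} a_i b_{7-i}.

This is [x^7] in the product of the two ordinary generating functions.
Σ = 0·128 + 1·64 + 1·32 + 2·16 + 3·8 + 5·4 + 8·2 + 13·1 = 201.

201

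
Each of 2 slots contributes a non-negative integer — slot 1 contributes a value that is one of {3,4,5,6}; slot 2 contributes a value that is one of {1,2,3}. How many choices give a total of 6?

The generating function for the choices is (y³ + y⁴ + y⁵ + y⁶)·(y + y² + y³); the count is [y⁶].
(y³ + y⁴ + y⁵ + y⁶) has coefficients 0,0,0,1,1,1,1 for degrees 0…6.
(y + y² + y³) has coefficients 0,1,1,1,0,0,0 for degrees 0…6.
[y⁶] = 1·1 + 1·1 + 1·1 + 1·0 = 3.

3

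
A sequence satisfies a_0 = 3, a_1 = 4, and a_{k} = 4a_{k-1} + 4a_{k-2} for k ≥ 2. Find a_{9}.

The ordinary generating function has denominator 1 - 4t - 4t^2.
Iterating the recurrence: a_0,…,a_{9} = 3, 4, 28, 128, 624, 3008, 14528, 70144, 338688, 1635328.

1635328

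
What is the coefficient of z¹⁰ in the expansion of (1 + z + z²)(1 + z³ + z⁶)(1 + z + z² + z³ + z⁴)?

3

(1 + z + z²) has coefficients 1,1,1 for degrees 0…2.
(1 + z³ + z⁶) has coefficients 1,0,0,1,0,0,1,0,0,0,0 for degrees 0…10.
Finally multiplying by (1 + z + z² + z³ + z⁴), the product of all factors after the first has coefficients 1,1,1,2,2,1,2,2,1,1,1 for degrees 0…10.
[z¹⁰] = 1·1 + 1·1 + 1·1 = 3.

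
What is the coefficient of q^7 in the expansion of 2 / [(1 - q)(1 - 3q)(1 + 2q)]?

Partial fractions give a closed form: a_n = (-1/3)·1^n + (9/5)·3^n + (8/15)·(-2)^n.
At n = 7: a_7 = 3868.

3868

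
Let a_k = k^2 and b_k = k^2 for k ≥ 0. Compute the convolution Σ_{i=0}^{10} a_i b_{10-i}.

Write out a_i and b_{10-i} for i = 0,…,10 and sum the products.
Σ = 0·100 + 1·81 + 4·64 + 9·49 + 16·36 + 25·25 + 36·16 + 49·9 + 64·4 + 81·1 + 100·0 = 3333.

3333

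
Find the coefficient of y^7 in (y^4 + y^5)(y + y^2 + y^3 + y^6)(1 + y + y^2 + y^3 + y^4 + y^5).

(y^4 + y^5) has coefficients 0,0,0,0,1,1 for degrees 0…5.
(y + y^2 + y^3 + y^6) has coefficients 0,1,1,1,0,0,1,0 for degrees 0…7.
Finally multiplying by (1 + y + y^2 + y^3 + y^4 + y^5), the product of all factors after the first has coefficients 0,1,2,3,3,3,4,3 for degrees 0…7.
[y^7] = 1·3 + 1·2 = 5.

5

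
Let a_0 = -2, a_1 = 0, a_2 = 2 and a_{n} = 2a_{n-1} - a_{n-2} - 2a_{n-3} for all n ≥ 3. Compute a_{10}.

-190

The ordinary generating function has denominator 1 - 2q + q^2 + 2q^3.
Iterating the recurrence: a_0,…,a_{10} = -2, 0, 2, 8, 14, 16, 2, -40, -114, -192, -190.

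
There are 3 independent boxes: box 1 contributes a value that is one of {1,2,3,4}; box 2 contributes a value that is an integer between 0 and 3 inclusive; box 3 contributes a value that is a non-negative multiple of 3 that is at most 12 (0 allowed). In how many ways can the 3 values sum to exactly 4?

The generating function for the choices is (y + y^2 + y^3 + y^4)·(1 + y + y^2 + y^3)·(1 + y^3 + y^6 + y^9 + y^12); the count is [y^4].
(y + y^2 + y^3 + y^4) has coefficients 0,1,1,1,1 for degrees 0…4.
(1 + y + y^2 + y^3) has coefficients 1,1,1,1,0 for degrees 0…4.
Finally multiplying by (1 + y^3 + y^6 + y^9 + y^12), the product of all factors after the first has coefficients 1,1,1,2,1 for degrees 0…4.
[y^4] = 1·2 + 1·1 + 1·1 + 1·1 = 5.

5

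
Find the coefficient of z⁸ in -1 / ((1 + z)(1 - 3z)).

-4921

The denominator gives the recurrence a_n = 2a_(n−1) + 3a_(n−2) for n ≥ 2; the numerator fixes a_0 = -1, a_1 = -2.
Iterating: -1, -2, -7, -20, -61, -182, -547, -1640, -4921, so a_8 = -4921.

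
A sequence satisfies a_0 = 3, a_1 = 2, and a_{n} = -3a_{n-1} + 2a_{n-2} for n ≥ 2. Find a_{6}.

-156

The ordinary generating function has denominator 1 + 3q - 2q^2.
Iterating the recurrence: a_0,…,a_{6} = 3, 2, 0, 4, -12, 44, -156.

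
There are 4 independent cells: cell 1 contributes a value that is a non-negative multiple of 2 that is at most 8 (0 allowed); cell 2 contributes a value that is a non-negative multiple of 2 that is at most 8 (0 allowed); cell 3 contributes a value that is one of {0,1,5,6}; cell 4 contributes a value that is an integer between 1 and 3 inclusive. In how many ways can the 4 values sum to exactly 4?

5

The generating function for the choices is (1 + q^2 + q^4 + q^6 + q^8)·(1 + q^2 + q^4 + q^6 + q^8)·(1 + q + q^5 + q^6)·(q + q^2 + q^3); the count is [q^4].
(1 + q^2 + q^4 + q^6 + q^8) has coefficients 1,0,1,0,1 for degrees 0…4.
(1 + q^2 + q^4 + q^6 + q^8) has coefficients 1,0,1,0,1 for degrees 0…4.
Multiplying by (1 + q + q^5 + q^6) gives running coefficients 1,1,1,1,1 for degrees 0…4.
Finally multiplying by (q + q^2 + q^3), the product of all factors after the first has coefficients 0,1,2,3,3 for degrees 0…4.
[q^4] = 1·3 + 1·2 + 1·0 = 5.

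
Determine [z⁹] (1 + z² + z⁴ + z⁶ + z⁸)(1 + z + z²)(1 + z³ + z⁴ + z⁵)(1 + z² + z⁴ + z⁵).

(1 + z² + z⁴ + z⁶ + z⁸) has coefficients 1,0,1,0,1,0,1,0,1 for degrees 0…8.
(1 + z + z²) has coefficients 1,1,1,0,0,0,0,0,0,0 for degrees 0…9.
Multiplying by (1 + z³ + z⁴ + z⁵) gives running coefficients 1,1,1,1,2,3,2,1,0,0 for degrees 0…9.
Finally multiplying by (1 + z² + z⁴ + z⁵), the product of all factors after the first has coefficients 1,1,2,2,4,6,6,6,5,6 for degrees 0…9.
[z⁹] = 1·6 + 1·6 + 1·6 + 1·2 + 1·1 = 21.

21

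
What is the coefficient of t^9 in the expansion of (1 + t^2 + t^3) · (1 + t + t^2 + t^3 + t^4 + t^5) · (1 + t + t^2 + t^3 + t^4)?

8

(1 + t^2 + t^3) has coefficients 1,0,1,1 for degrees 0…3.
(1 + t + t^2 + t^3 + t^4 + t^5) has coefficients 1,1,1,1,1,1,0,0,0,0 for degrees 0…9.
Finally multiplying by (1 + t + t^2 + t^3 + t^4), the product of all factors after the first has coefficients 1,2,3,4,5,5,4,3,2,1 for degrees 0…9.
[t^9] = 1·1 + 1·3 + 1·4 = 8.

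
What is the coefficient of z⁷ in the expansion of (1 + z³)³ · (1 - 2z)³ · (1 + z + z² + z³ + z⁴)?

(1 + z³)³ has coefficients 1,0,0,3,0,0,3,0 for degrees 0…7.
(1 - 2z)³ has coefficients 1,-6,12,-8,0,0,0,0 for degrees 0…7.
Finally multiplying by (1 + z + z² + z³ + z⁴), the product of all factors after the first has coefficients 1,-5,7,-1,-1,-2,4,-8 for degrees 0…7.
[z⁷] = 1·(-8) + 3·(-1) + 3·(-5) = -26.

-26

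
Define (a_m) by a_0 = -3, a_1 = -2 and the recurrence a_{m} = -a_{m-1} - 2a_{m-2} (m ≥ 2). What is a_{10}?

The ordinary generating function has denominator 1 + z + 2z^2.
Iterating the recurrence: a_0,…,a_{10} = -3, -2, 8, -4, -12, 20, 4, -44, 36, 52, -124.

-124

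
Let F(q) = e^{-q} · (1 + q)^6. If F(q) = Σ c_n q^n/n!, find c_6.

The EGF product rule gives c_6 = Σ_{k_1+k_2=6} C(6; k_1,k_2) · ∏ g_i(k_i), where e^{-q} gives (-1)^k; (1+q)^6 gives the falling factorial (6)_k.
g_1(k) for k = 0…6: 1, -1, 1, -1, 1, -1, 1.
g_2(k) for k = 0…6: 1, 6, 30, 120, 360, 720, 720.
c_6 = Σ_k C(6,k)·g_1(k)·g_2(6−k) = 1·1·720 + 6·(-1)·720 + 15·1·360 + 20·(-1)·120 + 15·1·30 + 6·(-1)·6 + 1·1·1 = 720 − 4320 + 5400 − 2400 + 450 − 36 + 1 = -185.

-185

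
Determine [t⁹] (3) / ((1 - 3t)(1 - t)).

88572

The denominator gives the recurrence a_n = 4a_(n−1) − 3a_(n−2) for n ≥ 2; the numerator fixes a_0 = 3, a_1 = 12.
Iterating: 3, 12, 39, 120, 363, 1092, 3279, 9840, 29523, 88572, so a_9 = 88572.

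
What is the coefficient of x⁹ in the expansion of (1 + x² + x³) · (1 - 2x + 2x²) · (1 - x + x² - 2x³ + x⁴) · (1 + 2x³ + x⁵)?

(1 + x² + x³) has coefficients 1,0,1,1 for degrees 0…3.
(1 - 2x + 2x²) has coefficients 1,-2,2,0,0,0,0,0,0,0 for degrees 0…9.
Multiplying by (1 - x + x² - 2x³ + x⁴) gives running coefficients 1,-3,5,-6,7,-6,2,0,0,0 for degrees 0…9.
Finally multiplying by (1 + 2x³ + x⁵), the product of all factors after the first has coefficients 1,-3,5,-4,1,5,-13,19,-18,11 for degrees 0…9.
[x⁹] = 1·11 + 1·19 + 1·(-13) = 17.

17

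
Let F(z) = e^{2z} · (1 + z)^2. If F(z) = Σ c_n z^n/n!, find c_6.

928

The EGF product rule gives c_6 = Σ_{k_1+k_2=6} C(6; k_1,k_2) · ∏ g_i(k_i), where e^{2z} gives (2)^k; (1+z)^2 gives the falling factorial (2)_k.
g_1(k) for k = 0…6: 1, 2, 4, 8, 16, 32, 64.
g_2(k) for k = 0…6: 1, 2, 2, 0, 0, 0, 0.
c_6 = Σ_k C(6,k)·g_1(k)·g_2(6−k) = 15·16·2 + 6·32·2 + 1·64·1 = 480 + 384 + 64 = 928.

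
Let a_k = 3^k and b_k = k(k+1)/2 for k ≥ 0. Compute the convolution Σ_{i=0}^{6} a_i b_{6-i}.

804

Write out a_i and b_{6-i} for i = 0,…,6 and sum the products.
Σ = 1·21 + 3·15 + 9·10 + 27·6 + 81·3 + 243·1 + 729·0 = 804.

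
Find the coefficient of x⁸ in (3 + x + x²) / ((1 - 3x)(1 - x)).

The denominator gives the recurrence a_n = 4a_(n−1) − 3a_(n−2) for n ≥ 3; the numerator fixes a_0 = 3, a_1 = 13, a_2 = 44.
Iterating: 3, 13, 44, 137, 416, 1253, 3764, 11297, 33896, so a_8 = 33896.

33896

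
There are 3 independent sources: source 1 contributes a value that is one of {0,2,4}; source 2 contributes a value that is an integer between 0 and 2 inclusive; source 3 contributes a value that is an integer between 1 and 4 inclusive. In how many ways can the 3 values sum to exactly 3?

The generating function for the choices is (1 + y² + y⁴)·(1 + y + y²)·(y + y² + y³ + y⁴); the count is [y³].
(1 + y² + y⁴) has coefficients 1,0,1,0 for degrees 0…3.
(1 + y + y²) has coefficients 1,1,1,0 for degrees 0…3.
Finally multiplying by (y + y² + y³ + y⁴), the product of all factors after the first has coefficients 0,1,2,3 for degrees 0…3.
[y³] = 1·3 + 1·1 = 4.

4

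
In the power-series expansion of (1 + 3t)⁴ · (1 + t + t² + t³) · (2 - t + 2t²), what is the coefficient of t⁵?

(1 + 3t)⁴ has coefficients 1,12,54,108,81 for degrees 0…4.
(1 + t + t² + t³) has coefficients 1,1,1,1,0,0 for degrees 0…5.
Finally multiplying by (2 - t + 2t²), the product of all factors after the first has coefficients 2,1,3,3,1,2 for degrees 0…5.
[t⁵] = 1·2 + 12·1 + 54·3 + 108·3 + 81·1 = 581.

581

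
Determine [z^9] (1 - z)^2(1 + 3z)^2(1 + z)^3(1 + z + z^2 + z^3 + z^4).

13

(1 - z)^2 has coefficients 1,-2,1 for degrees 0…2.
(1 + 3z)^2 has coefficients 1,6,9,0,0,0,0,0,0,0 for degrees 0…9.
Multiplying by (1 + z)^3 gives running coefficients 1,9,30,46,33,9,0,0,0,0 for degrees 0…9.
Finally multiplying by (1 + z + z^2 + z^3 + z^4), the product of all factors after the first has coefficients 1,10,40,86,119,127,118,88,42,9 for degrees 0…9.
[z^9] = 1·9 − 2·42 + 1·88 = 13.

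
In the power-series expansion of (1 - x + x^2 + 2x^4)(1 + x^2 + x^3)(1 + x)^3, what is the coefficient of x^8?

13

(1 - x + x^2 + 2x^4) has coefficients 1,-1,1,0,2 for degrees 0…4.
(1 + x^2 + x^3) has coefficients 1,0,1,1,0,0,0,0,0 for degrees 0…8.
Finally multiplying by (1 + x)^3, the product of all factors after the first has coefficients 1,3,4,5,6,4,1,0,0 for degrees 0…8.
[x^8] = 1·0 − 1·0 + 1·1 + 2·6 = 13.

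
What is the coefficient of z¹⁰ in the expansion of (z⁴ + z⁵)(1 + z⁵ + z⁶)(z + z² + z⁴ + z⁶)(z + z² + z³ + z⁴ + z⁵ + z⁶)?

(z⁴ + z⁵) has coefficients 0,0,0,0,1,1 for degrees 0…5.
(1 + z⁵ + z⁶) has coefficients 1,0,0,0,0,1,1,0,0,0,0 for degrees 0…10.
Multiplying by (z + z² + z⁴ + z⁶) gives running coefficients 0,1,1,0,1,0,2,2,1,1,1 for degrees 0…10.
Finally multiplying by (z + z² + z³ + z⁴ + z⁵ + z⁶), the product of all factors after the first has coefficients 0,0,1,2,2,3,3,5,6,6,7 for degrees 0…10.
[z¹⁰] = 1·3 + 1·3 = 6.

6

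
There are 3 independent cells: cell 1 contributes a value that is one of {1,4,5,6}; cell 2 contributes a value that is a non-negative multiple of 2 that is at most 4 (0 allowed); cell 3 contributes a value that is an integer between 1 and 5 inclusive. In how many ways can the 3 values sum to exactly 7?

6

The generating function for the choices is (q + q^4 + q^5 + q^6)·(1 + q^2 + q^4)·(q + q^2 + q^3 + q^4 + q^5); the count is [q^7].
(q + q^4 + q^5 + q^6) has coefficients 0,1,0,0,1,1,1 for degrees 0…6.
(1 + q^2 + q^4) has coefficients 1,0,1,0,1,0,0,0 for degrees 0…7.
Finally multiplying by (q + q^2 + q^3 + q^4 + q^5), the product of all factors after the first has coefficients 0,1,1,2,2,3,2,2 for degrees 0…7.
[q^7] = 1·2 + 1·2 + 1·1 + 1·1 = 6.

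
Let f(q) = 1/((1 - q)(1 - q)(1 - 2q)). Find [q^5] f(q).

120

The denominator gives the recurrence a_n = 4a_(n−1) − 5a_(n−2) + 2a_(n−3) for n ≥ 3; the numerator fixes a_0 = 1, a_1 = 4, a_2 = 11.
Iterating: 1, 4, 11, 26, 57, 120, so a_5 = 120.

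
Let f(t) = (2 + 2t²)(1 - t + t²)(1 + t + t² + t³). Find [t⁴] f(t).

2

(2 + 2t²) has coefficients 2,0,2 for degrees 0…2.
(1 - t + t²) has coefficients 1,-1,1,0,0 for degrees 0…4.
Finally multiplying by (1 + t + t² + t³), the product of all factors after the first has coefficients 1,0,1,1,0 for degrees 0…4.
[t⁴] = 2·0 + 2·1 = 2.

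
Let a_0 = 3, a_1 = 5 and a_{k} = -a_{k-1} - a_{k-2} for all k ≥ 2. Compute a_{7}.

The ordinary generating function has denominator 1 + x + x^2.
Iterating the recurrence: a_0,…,a_{7} = 3, 5, -8, 3, 5, -8, 3, 5.

5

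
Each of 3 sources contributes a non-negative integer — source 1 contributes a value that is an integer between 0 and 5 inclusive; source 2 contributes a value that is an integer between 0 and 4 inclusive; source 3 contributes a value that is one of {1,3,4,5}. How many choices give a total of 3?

The generating function for the choices is (1 + y + y² + y³ + y⁴ + y⁵)·(1 + y + y² + y³ + y⁴)·(y + y³ + y⁴ + y⁵); the count is [y³].
(1 + y + y² + y³ + y⁴ + y⁵) has coefficients 1,1,1,1 for degrees 0…3.
(1 + y + y² + y³ + y⁴) has coefficients 1,1,1,1 for degrees 0…3.
Finally multiplying by (y + y³ + y⁴ + y⁵), the product of all factors after the first has coefficients 0,1,1,2 for degrees 0…3.
[y³] = 1·2 + 1·1 + 1·1 + 1·0 = 4.

4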